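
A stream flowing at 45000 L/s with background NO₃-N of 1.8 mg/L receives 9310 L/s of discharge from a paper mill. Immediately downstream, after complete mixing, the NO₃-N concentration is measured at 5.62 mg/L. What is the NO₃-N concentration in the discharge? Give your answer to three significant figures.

Mass balance: 45000·1.800 + 9310·Cₑ = 54310·5.620
→ Cₑ = (54310·5.620 − 45000·1.800) / 9310 = 24.08 mg/L.

24.1 mg/L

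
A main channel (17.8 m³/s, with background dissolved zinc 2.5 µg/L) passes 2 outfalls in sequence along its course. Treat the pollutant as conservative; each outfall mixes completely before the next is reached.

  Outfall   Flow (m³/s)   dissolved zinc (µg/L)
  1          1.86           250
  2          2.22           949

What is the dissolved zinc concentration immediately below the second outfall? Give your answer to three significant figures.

120 µg/L

Below outfall 1: Q → 19.66 m³/s, C = (17.80·2.500 + 1.860·250.0)/19.66 = 25.92 µg/L.
Below outfall 2: Q → 21.88 m³/s, C = (19.66·25.92 + 2.220·949.0)/21.88 = 119.6 µg/L.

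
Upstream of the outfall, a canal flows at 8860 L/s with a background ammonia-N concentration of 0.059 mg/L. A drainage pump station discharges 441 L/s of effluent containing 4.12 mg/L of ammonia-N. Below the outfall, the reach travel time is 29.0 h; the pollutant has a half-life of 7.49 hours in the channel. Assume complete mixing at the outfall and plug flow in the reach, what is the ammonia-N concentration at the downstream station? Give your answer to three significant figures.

Conservation of mass: C = (8860·0.05900 + 441.0·4.120) / 9301 = 2340/9301 = 0.2515 mg/L.
Half-life 7.49 h → k = ln 2 / 7.49 = 0.09254 h⁻¹ = 2.221 d⁻¹.
First-order decay: C = 0.2515·exp(−k·t) = 0.2515·0.06831 = 0.01718 mg/L.

0.0172 mg/L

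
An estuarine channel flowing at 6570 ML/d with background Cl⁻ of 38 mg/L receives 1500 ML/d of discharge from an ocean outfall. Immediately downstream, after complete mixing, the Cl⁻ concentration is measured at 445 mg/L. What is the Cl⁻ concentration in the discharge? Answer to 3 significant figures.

2230 mg/L

Mass balance: 6570·38.00 + 1500·Cₑ = 8070·445.0
→ Cₑ = (8070·445.0 − 6570·38.00) / 1500 = 2228 mg/L.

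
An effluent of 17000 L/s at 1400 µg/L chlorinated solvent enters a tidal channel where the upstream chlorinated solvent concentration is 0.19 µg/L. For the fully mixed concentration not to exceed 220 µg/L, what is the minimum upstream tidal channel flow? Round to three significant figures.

Set C_mix = 220: (Q·0.1900 + 17000·1400) / (Q + 17000) = 220
→ Q = 17000·(1400 − 220)/(220 − 0.1900) = 91260 L/s.

91300 L/s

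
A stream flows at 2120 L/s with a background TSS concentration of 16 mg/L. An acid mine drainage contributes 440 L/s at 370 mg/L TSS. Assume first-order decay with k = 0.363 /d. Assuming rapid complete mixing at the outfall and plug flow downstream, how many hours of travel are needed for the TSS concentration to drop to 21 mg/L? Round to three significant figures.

Conservation of mass: C = (2120·16.00 + 440.0·370.0) / 2560 = 196700/2560 = 76.84 mg/L.
76.84·exp(−k·t) = 21 → t = ln(76.84/21)/k = 308800 s = 85.77 h.

85.8 h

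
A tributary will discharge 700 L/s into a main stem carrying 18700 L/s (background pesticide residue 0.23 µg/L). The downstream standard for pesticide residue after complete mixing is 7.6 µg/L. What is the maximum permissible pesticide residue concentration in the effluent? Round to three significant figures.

At the limit, (Qr·Cr + Qe·Cₑ)/(Qr + Qe) = 7.6:
Cₑ = (19400·7.6 − 18700·0.2300) / 700.0 = 204.5 µg/L.

204 µg/L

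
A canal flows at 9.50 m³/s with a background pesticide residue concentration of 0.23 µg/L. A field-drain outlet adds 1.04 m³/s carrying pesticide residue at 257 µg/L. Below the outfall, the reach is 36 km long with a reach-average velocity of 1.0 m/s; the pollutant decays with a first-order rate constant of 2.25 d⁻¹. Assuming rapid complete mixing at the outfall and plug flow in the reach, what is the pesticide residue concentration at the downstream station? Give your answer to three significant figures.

10.0 µg/L

Conservation of mass: C = (9.500·0.2300 + 1.040·257.0) / 10.54 = 269.5/10.54 = 25.57 µg/L.
Travel time t = 36·1000 / 1.0 = 36000 s = 10.00 h.
Applying C = C₀e^(−kt): 25.57 × 0.3916 = 10.01 µg/L.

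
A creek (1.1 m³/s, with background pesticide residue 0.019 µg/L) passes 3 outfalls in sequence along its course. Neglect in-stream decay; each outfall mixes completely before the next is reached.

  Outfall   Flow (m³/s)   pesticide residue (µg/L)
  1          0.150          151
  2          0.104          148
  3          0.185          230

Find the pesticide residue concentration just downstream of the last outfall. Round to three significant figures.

Outfall 1: combined Q = 1.250 m³/s; C = (1.100·0.01900 + 0.1500·151.0)/1.250 = 18.14 µg/L.
Outfall 2: combined Q = 1.354 m³/s; C = (1.250·18.14 + 0.1040·148.0)/1.354 = 28.11 µg/L.
Outfall 3: combined Q = 1.539 m³/s; C = (1.354·28.11 + 0.1850·230.0)/1.539 = 52.38 µg/L.

52.4 µg/L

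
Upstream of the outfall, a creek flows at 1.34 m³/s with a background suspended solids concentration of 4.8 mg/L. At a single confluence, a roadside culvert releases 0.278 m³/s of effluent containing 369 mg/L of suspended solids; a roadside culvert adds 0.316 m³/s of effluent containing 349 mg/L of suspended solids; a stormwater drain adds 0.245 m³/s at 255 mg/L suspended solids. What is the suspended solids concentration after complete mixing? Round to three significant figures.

Conservation of mass: C = (1.340·4.800 + 0.2780·369.0 + 0.3160·349.0 + 0.2450·255.0) / 2.179 = 281.8/2.179 = 129.3 mg/L.

129 mg/L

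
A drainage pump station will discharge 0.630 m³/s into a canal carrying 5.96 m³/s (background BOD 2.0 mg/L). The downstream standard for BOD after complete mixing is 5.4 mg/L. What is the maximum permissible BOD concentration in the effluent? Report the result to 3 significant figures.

At the limit, (Qr·Cr + Qe·Cₑ)/(Qr + Qe) = 5.4:
Cₑ = (6.590·5.4 − 5.960·2.000) / 0.6300 = 37.57 mg/L.

37.6 mg/L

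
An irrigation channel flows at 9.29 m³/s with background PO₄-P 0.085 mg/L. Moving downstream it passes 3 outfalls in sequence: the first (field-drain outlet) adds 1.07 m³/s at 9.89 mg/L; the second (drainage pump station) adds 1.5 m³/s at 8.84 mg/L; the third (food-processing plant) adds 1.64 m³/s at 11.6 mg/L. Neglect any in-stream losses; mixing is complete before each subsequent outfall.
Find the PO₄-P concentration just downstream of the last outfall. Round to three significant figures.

3.23 mg/L

Below outfall 1: Q → 10.36 m³/s, C = (9.290·0.08500 + 1.070·9.890)/10.36 = 1.098 mg/L.
Below outfall 2: Q → 11.86 m³/s, C = (10.36·1.098 + 1.500·8.840)/11.86 = 2.077 mg/L.
Below outfall 3: Q → 13.50 m³/s, C = (11.86·2.077 + 1.640·11.60)/13.50 = 3.234 mg/L.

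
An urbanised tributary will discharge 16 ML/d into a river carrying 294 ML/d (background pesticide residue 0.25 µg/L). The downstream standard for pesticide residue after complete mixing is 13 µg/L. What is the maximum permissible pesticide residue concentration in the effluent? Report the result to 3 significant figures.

At the limit, (Qr·Cr + Qe·Cₑ)/(Qr + Qe) = 13:
Cₑ = (310.0·13 − 294.0·0.2500) / 16.00 = 247.3 µg/L.

247 µg/L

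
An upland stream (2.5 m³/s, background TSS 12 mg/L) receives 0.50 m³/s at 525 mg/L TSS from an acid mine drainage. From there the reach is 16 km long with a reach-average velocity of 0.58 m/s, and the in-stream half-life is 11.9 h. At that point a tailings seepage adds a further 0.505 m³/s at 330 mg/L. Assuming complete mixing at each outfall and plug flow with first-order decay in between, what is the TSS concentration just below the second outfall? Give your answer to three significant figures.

101 mg/L

Mixed concentration C = ΣQC/ΣQ = (2.500·12.00 + 0.5000·525.0) / 3.000 = 292.5/3.000 = 97.50 mg/L; combined flow 3.000 m³/s.
Travel time t = 16·1000 / 0.58 = 27590 s = 7.663 h.
Half-life 11.9 h → k = ln 2 / 11.9 = 0.05825 h⁻¹ = 1.398 d⁻¹.
First-order decay: C = 97.50·exp(−k·t) = 97.50·0.6400 = 62.40 mg/L.
At the second outfall, C = (3.000·62.40 + 0.5050·330.0) / (3.000 + 0.5050) = 101.0 mg/L.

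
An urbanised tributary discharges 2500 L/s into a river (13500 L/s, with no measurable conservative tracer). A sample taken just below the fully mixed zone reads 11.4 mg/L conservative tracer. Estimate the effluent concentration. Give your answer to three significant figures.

73.0 mg/L

Mass balance: 13500·0 + 2500·Cₑ = 16000·11.40
→ Cₑ = (16000·11.40 − 13500·0) / 2500 = 72.96 mg/L.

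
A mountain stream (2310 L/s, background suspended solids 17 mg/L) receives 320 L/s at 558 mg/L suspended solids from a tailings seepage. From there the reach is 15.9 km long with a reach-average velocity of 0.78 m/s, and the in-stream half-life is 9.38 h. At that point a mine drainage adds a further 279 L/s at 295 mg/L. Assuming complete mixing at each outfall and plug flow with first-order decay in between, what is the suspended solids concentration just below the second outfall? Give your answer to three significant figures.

Conservation of mass: C = (2310·17.00 + 320.0·558.0) / 2630 = 217800/2630 = 82.83 mg/L; combined flow 2630 L/s.
Travel time t = 15.9·1000 / 0.78 = 20380 s = 5.662 h.
Half-life 9.38 h → k = ln 2 / 9.38 = 0.07390 h⁻¹ = 1.774 d⁻¹.
After decay, C = 82.83 × e^(−kt) = 82.83 × 0.6581 = 54.51 mg/L.
At the second outfall, C = (2630·54.51 + 279.0·295.0) / (2630 + 279.0) = 77.57 mg/L.

77.6 mg/L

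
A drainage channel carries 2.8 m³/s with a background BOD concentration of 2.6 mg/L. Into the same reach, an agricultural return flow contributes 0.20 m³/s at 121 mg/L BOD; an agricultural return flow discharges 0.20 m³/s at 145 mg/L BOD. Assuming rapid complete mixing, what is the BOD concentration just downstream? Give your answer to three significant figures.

18.9 mg/L

After mixing, C = (2.800·2.600 + 0.2000·121.0 + 0.2000·145.0) / 3.200 = 60.48/3.200 = 18.90 mg/L.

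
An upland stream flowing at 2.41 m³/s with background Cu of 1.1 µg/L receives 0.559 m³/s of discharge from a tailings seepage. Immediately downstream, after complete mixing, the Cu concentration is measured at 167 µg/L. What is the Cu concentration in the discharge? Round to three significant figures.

882 µg/L

Mass balance: 2.410·1.100 + 0.5590·Cₑ = 2.969·167.0
→ Cₑ = (2.969·167.0 − 2.410·1.100) / 0.5590 = 882.2 µg/L.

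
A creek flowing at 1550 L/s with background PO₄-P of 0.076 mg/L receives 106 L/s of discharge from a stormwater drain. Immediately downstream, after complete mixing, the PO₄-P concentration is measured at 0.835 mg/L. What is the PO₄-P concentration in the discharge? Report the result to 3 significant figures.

Mass balance: 1550·0.07600 + 106.0·Cₑ = 1656·0.8350
→ Cₑ = (1656·0.8350 − 1550·0.07600) / 106.0 = 11.93 mg/L.

11.9 mg/L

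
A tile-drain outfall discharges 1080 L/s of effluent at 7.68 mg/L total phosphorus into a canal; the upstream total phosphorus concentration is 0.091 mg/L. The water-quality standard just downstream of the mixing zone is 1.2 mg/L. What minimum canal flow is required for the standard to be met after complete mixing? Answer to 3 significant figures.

Set C_mix = 1.2: (Q·0.09100 + 1080·7.680) / (Q + 1080) = 1.2
→ Q = 1080·(7.680 − 1.2)/(1.2 − 0.09100) = 6311 L/s.

6310 L/s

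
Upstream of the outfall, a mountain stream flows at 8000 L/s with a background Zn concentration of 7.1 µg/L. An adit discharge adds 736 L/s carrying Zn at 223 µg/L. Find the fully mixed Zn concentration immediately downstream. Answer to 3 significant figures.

25.3 µg/L

Flow-weighted average: C = (8000·7.100 + 736.0·223.0) / 8736 = 220900/8736 = 25.29 µg/L.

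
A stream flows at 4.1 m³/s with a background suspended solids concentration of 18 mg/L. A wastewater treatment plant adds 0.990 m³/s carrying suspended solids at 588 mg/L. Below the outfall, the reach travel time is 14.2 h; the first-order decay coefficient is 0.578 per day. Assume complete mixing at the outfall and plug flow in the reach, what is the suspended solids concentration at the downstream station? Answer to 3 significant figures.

Conservation of mass: C = (4.100·18.00 + 0.9900·588.0) / 5.090 = 655.9/5.090 = 128.9 mg/L.
Applying C = C₀e^(−kt): 128.9 × 0.7104 = 91.54 mg/L.

91.5 mg/L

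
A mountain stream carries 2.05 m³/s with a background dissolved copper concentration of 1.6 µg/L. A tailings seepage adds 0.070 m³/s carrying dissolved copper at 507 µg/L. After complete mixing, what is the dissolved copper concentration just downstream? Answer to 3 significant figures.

Mass balance: C = (2.050·1.600 + 0.07000·507.0) / 2.120 = 38.77/2.120 = 18.29 µg/L.

18.3 µg/L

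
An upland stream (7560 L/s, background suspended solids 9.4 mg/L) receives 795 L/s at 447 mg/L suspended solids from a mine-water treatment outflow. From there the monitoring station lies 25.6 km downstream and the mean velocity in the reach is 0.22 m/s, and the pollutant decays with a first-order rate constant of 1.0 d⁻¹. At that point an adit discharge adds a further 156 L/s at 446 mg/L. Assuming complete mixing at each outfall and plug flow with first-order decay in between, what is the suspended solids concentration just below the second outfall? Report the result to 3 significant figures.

Conservation of mass: C = (7560·9.400 + 795.0·447.0) / 8355 = 426400/8355 = 51.04 mg/L; combined flow 8355 L/s.
Travel time t = 25.6·1000 / 0.22 = 116400 s = 32.32 h.
After decay, C = 51.04 × e^(−kt) = 51.04 × 0.2601 = 13.27 mg/L.
Second outfall: C = (8355·13.27 + 156.0·446.0)/8511 = 21.21 mg/L.

21.2 mg/L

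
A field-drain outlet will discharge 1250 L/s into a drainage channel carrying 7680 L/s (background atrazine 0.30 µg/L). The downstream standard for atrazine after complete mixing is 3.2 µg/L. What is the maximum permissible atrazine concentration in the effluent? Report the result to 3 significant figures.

21.0 µg/L

At the limit, (Qr·Cr + Qe·Cₑ)/(Qr + Qe) = 3.2:
Cₑ = (8930·3.2 − 7680·0.3000) / 1250 = 21.02 µg/L.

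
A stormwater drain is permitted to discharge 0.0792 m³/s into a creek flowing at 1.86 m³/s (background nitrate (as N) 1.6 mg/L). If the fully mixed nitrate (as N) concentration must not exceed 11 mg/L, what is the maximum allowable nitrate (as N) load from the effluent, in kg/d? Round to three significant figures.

Mass balance at the limit: 1.860·1.600 + 0.07920·Cₑ = 1.939·11 → Cₑ = 231.8 mg/L.
Load = 0.07920 m³/s × 231.8 g/m³ × 86 400 s/d = 1586 kg/d.

1590 kg/d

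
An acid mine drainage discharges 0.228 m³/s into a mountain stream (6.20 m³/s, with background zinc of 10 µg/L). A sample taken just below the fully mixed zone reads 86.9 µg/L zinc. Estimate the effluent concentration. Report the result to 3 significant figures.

2180 µg/L

Mass balance: 6.200·10.00 + 0.2280·Cₑ = 6.428·86.90
→ Cₑ = (6.428·86.90 − 6.200·10.00) / 0.2280 = 2178 µg/L.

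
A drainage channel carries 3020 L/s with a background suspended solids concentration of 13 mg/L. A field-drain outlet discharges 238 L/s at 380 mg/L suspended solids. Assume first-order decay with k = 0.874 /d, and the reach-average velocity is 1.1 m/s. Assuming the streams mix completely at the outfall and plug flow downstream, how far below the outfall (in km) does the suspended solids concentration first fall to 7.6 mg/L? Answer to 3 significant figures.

Mixed concentration C = ΣQC/ΣQ = (3020·13.00 + 238.0·380.0) / 3258 = 129700/3258 = 39.81 mg/L.
Set 39.81·exp(−k·t) = 7.6 → t = ln(39.81/7.6)/k = 163700 s = 45.47 h.
Distance = v·t = 1.1·163700 = 180100 m = 180.1 km.

180 km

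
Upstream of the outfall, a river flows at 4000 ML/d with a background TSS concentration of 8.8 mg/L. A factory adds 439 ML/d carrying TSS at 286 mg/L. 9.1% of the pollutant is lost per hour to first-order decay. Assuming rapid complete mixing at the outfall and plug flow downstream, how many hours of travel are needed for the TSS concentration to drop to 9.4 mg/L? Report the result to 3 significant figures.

Mass balance: C = (4000·8.800 + 439.0·286.0) / 4439 = 160800/4439 = 36.21 mg/L.
9.1%/h lost → k = −ln(1 − 0.091) = 0.09541 h⁻¹.
36.21·exp(−k·t) = 9.4 → t = ln(36.21/9.4)/k = 50890 s = 14.14 h.

14.1 h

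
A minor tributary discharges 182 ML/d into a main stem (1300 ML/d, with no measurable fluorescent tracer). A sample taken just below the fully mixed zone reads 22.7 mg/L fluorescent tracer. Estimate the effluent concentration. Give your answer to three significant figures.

Mass balance: 1300·0 + 182.0·Cₑ = 1482·22.70
→ Cₑ = (1482·22.70 − 1300·0) / 182.0 = 184.8 mg/L.

185 mg/L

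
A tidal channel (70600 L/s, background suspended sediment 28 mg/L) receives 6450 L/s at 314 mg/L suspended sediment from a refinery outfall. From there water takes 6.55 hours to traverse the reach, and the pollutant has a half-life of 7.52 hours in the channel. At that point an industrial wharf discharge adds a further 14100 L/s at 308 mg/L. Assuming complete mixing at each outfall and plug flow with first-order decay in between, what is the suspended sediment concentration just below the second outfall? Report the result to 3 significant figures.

Mixed concentration C = ΣQC/ΣQ = (70600·28.00 + 6450·314.0) / 77050 = 4002000/77050 = 51.94 mg/L; combined flow 77050 L/s.
Half-life 7.52 h → k = ln 2 / 7.52 = 0.09217 h⁻¹ = 2.212 d⁻¹.
After decay, C = 51.94 × e^(−kt) = 51.94 × 0.5468 = 28.40 mg/L.
Second outfall: C = (77050·28.40 + 14100·308.0)/91150 = 71.65 mg/L.

71.7 mg/L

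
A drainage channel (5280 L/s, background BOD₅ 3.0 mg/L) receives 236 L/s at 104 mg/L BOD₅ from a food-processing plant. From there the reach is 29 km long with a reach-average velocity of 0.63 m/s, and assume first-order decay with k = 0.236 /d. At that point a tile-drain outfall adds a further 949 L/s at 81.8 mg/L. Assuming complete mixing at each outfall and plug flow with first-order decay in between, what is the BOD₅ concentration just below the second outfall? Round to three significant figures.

17.5 mg/L

After mixing, C = (5280·3.000 + 236.0·104.0) / 5516 = 40380/5516 = 7.321 mg/L; combined flow 5516 L/s.
Travel time t = 29·1000 / 0.63 = 46030 s = 12.79 h.
After decay, C = 7.321 × e^(−kt) = 7.321 × 0.8818 = 6.456 mg/L.
Second outfall: C = (5516·6.456 + 949.0·81.80)/6465 = 17.52 mg/L.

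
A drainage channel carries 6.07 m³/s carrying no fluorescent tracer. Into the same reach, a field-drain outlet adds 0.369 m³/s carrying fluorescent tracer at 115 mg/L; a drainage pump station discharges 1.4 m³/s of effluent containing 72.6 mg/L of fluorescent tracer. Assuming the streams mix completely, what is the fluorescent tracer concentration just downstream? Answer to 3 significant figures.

Mixed concentration C = ΣQC/ΣQ = (6.070·0 + 0.3690·115.0 + 1.400·72.60) / 7.839 = 144.1/7.839 = 18.38 mg/L.

18.4 mg/L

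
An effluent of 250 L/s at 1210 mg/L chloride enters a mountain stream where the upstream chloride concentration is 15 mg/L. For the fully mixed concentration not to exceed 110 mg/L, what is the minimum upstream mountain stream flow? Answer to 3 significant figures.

Set C_mix = 110: (Q·15.00 + 250.0·1210) / (Q + 250.0) = 110
→ Q = 250.0·(1210 − 110)/(110 − 15.00) = 2895 L/s.

2890 L/s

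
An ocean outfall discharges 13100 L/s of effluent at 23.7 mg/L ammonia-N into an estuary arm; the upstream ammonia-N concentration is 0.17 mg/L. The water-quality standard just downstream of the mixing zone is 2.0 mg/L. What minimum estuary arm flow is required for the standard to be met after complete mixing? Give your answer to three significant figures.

Set C_mix = 2.0: (Q·0.1700 + 13100·23.70) / (Q + 13100) = 2.0
→ Q = 13100·(23.70 − 2.0)/(2.0 − 0.1700) = 155300 L/s.

155000 L/s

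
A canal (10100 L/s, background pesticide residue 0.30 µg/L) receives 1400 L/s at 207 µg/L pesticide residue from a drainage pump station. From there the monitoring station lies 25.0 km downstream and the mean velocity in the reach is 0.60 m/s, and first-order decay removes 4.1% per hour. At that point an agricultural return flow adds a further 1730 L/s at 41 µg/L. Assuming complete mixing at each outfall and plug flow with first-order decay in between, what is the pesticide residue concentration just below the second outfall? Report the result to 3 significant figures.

Mixed concentration C = ΣQC/ΣQ = (10100·0.3000 + 1400·207.0) / 11500 = 292800/11500 = 25.46 µg/L; combined flow 11500 L/s.
Travel time t = 25.0·1000 / 0.60 = 41670 s = 11.57 h.
4.1%/h lost → k = −ln(1 − 0.041) = 0.04186 h⁻¹.
Decay over the reach: 25.46·exp(−kt) = 25.46·0.6160 = 15.69 µg/L.
Second outfall: C = (11500·15.69 + 1730·41.00)/13230 = 19.00 µg/L.

19.0 µg/L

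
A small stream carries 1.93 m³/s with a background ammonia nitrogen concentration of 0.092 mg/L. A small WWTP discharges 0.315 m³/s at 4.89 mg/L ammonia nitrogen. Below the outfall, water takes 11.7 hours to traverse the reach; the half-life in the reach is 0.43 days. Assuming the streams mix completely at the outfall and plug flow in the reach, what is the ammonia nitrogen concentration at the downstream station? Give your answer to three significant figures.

Conservation of mass: C = (1.930·0.09200 + 0.3150·4.890) / 2.245 = 1.718/2.245 = 0.7652 mg/L.
Half-life 0.43 d → k = ln 2 / 0.43 = 1.612 d⁻¹.
Decay over the reach: 0.7652·exp(−kt) = 0.7652·0.4557 = 0.3487 mg/L.

0.349 mg/L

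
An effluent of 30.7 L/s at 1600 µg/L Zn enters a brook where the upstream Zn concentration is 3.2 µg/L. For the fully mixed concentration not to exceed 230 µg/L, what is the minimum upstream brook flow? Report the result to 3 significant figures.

Set C_mix = 230: (Q·3.200 + 30.70·1600) / (Q + 30.70) = 230
→ Q = 30.70·(1600 − 230)/(230 − 3.200) = 185.4 L/s.

185 L/s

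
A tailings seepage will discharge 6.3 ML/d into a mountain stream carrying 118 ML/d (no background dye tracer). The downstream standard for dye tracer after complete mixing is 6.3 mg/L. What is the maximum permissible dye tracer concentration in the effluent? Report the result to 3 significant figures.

At the limit, (Qr·Cr + Qe·Cₑ)/(Qr + Qe) = 6.3:
Cₑ = (124.3·6.3 − 118.0·0) / 6.300 = 124.3 mg/L.

124 mg/L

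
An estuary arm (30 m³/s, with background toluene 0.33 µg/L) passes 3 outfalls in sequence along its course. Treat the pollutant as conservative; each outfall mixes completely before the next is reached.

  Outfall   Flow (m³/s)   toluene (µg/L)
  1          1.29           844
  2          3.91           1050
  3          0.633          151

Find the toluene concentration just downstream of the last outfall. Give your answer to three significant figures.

Below outfall 1: Q → 31.29 m³/s, C = (30.00·0.3300 + 1.290·844.0)/31.29 = 35.11 µg/L.
Below outfall 2: Q → 35.20 m³/s, C = (31.29·35.11 + 3.910·1050)/35.20 = 147.8 µg/L.
Below outfall 3: Q → 35.83 m³/s, C = (35.20·147.8 + 0.6330·151.0)/35.83 = 147.9 µg/L.

148 µg/L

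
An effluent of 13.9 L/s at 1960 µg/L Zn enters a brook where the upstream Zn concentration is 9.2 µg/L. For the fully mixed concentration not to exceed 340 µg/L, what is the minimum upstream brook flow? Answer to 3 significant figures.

Set C_mix = 340: (Q·9.200 + 13.90·1960) / (Q + 13.90) = 340
→ Q = 13.90·(1960 − 340)/(340 − 9.200) = 68.07 L/s.

68.1 L/s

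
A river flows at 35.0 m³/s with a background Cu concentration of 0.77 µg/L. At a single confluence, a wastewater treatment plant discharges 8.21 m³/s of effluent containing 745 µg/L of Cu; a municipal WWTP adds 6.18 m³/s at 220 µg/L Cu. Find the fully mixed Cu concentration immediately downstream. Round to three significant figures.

Conservation of mass: C = (35.00·0.7700 + 8.210·745.0 + 6.180·220.0) / 49.39 = 7503/49.39 = 151.9 µg/L.

152 µg/L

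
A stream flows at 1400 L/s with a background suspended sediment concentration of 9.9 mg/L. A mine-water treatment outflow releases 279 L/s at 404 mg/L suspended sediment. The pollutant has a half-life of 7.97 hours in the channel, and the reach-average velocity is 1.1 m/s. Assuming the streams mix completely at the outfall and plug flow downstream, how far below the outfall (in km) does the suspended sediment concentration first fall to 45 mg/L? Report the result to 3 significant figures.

23.5 km

Mixed concentration C = ΣQC/ΣQ = (1400·9.900 + 279.0·404.0) / 1679 = 126600/1679 = 75.39 mg/L.
Half-life 7.97 h → k = ln 2 / 7.97 = 0.08697 h⁻¹ = 2.087 d⁻¹.
Set 75.39·exp(−k·t) = 45 → t = ln(75.39/45)/k = 21360 s = 5.933 h.
Distance = v·t = 1.1·21360 = 23490 m = 23.49 km.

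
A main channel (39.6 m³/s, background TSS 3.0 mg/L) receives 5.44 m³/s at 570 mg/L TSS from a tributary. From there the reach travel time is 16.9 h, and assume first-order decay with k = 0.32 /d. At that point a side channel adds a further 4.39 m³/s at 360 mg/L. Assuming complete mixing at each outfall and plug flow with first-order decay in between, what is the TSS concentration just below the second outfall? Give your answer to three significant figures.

Flow-weighted average: C = (39.60·3.000 + 5.440·570.0) / 45.04 = 3220/45.04 = 71.48 mg/L; combined flow 45.04 m³/s.
Applying C = C₀e^(−kt): 71.48 × 0.7983 = 57.06 mg/L.
At the second outfall, C = (45.04·57.06 + 4.390·360.0) / (45.04 + 4.390) = 83.97 mg/L.

84.0 mg/L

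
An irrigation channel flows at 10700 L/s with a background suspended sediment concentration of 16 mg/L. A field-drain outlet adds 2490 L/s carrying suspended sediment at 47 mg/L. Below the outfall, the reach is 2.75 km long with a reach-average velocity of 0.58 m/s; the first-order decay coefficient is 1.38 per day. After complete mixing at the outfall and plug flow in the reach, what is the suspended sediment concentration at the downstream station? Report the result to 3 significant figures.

20.3 mg/L

Mass balance: C = (10700·16.00 + 2490·47.00) / 13190 = 288200/13190 = 21.85 mg/L.
Travel time t = 2.75·1000 / 0.58 = 4741 s = 1.317 h.
First-order decay: C = 21.85·exp(−k·t) = 21.85·0.9271 = 20.26 mg/L.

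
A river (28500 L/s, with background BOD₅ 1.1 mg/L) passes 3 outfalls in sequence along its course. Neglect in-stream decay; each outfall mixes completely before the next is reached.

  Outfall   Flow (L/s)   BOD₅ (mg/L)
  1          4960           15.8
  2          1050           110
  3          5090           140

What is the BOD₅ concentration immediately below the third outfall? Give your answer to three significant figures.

After outfall 1: Q = 28500 + 4960 = 33460 L/s; C = (28500·1.100 + 4960·15.80)/33460 = 3.279 mg/L.
After outfall 2: Q = 33460 + 1050 = 34510 L/s; C = (33460·3.279 + 1050·110.0)/34510 = 6.526 mg/L.
After outfall 3: Q = 34510 + 5090 = 39600 L/s; C = (34510·6.526 + 5090·140.0)/39600 = 23.68 mg/L.

23.7 mg/L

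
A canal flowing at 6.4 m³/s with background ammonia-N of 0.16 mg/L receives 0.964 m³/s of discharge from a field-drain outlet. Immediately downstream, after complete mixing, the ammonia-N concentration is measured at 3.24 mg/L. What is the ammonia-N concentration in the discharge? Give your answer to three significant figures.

23.7 mg/L

Mass balance: 6.400·0.1600 + 0.9640·Cₑ = 7.364·3.240
→ Cₑ = (7.364·3.240 − 6.400·0.1600) / 0.9640 = 23.69 mg/L.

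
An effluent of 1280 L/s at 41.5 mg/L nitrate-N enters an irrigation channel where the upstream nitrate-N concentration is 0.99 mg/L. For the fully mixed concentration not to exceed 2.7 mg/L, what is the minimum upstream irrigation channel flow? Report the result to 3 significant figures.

29000 L/s

Set C_mix = 2.7: (Q·0.9900 + 1280·41.50) / (Q + 1280) = 2.7
→ Q = 1280·(41.50 − 2.7)/(2.7 − 0.9900) = 29040 L/s.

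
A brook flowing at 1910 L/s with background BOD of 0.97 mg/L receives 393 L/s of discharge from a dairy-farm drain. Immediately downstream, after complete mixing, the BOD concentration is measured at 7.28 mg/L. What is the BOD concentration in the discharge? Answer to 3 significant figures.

37.9 mg/L

Mass balance: 1910·0.9700 + 393.0·Cₑ = 2303·7.280
→ Cₑ = (2303·7.280 − 1910·0.9700) / 393.0 = 37.95 mg/L.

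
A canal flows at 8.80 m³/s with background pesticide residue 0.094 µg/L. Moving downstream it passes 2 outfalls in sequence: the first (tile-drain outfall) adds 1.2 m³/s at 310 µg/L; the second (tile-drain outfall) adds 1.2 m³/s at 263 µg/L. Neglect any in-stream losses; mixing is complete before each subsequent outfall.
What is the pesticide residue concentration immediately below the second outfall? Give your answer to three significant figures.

Below outfall 1: Q → 10.00 m³/s, C = (8.800·0.09400 + 1.200·310.0)/10.00 = 37.28 µg/L.
Below outfall 2: Q → 11.20 m³/s, C = (10.00·37.28 + 1.200·263.0)/11.20 = 61.47 µg/L.

61.5 µg/L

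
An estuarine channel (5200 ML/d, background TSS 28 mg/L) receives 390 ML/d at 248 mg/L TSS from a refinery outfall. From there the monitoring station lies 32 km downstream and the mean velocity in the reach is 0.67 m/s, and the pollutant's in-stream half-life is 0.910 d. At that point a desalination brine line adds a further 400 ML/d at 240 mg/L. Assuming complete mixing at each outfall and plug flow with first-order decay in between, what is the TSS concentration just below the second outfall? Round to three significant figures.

42.6 mg/L

After mixing, C = (5200·28.00 + 390.0·248.0) / 5590 = 242300/5590 = 43.35 mg/L; combined flow 5590 ML/d.
Travel time t = 32·1000 / 0.67 = 47760 s = 13.27 h.
Half-life 0.910 d → k = ln 2 / 0.910 = 0.7617 d⁻¹.
After decay, C = 43.35 × e^(−kt) = 43.35 × 0.6563 = 28.45 mg/L.
At the second outfall, C = (5590·28.45 + 400.0·240.0) / (5590 + 400.0) = 42.58 mg/L.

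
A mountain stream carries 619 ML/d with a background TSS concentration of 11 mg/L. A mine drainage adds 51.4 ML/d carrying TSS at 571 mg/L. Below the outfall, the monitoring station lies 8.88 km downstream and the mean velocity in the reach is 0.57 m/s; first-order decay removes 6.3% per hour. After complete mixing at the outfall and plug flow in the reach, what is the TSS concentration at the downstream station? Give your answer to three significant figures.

After mixing, C = (619.0·11.00 + 51.40·571.0) / 670.4 = 36160/670.4 = 53.94 mg/L.
Travel time t = 8.88·1000 / 0.57 = 15580 s = 4.327 h.
6.3%/h lost → k = −ln(1 − 0.063) = 0.06507 h⁻¹.
First-order decay: C = 53.94·exp(−k·t) = 53.94·0.7546 = 40.70 mg/L.

40.7 mg/L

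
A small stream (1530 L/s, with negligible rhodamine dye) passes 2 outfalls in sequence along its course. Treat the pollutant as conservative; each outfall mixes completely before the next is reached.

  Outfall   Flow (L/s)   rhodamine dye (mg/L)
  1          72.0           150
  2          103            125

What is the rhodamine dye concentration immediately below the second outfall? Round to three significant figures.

After outfall 1: Q = 1530 + 72.00 = 1602 L/s; C = (1530·0 + 72.00·150.0)/1602 = 6.742 mg/L.
After outfall 2: Q = 1602 + 103.0 = 1705 L/s; C = (1602·6.742 + 103.0·125.0)/1705 = 13.89 mg/L.

13.9 mg/L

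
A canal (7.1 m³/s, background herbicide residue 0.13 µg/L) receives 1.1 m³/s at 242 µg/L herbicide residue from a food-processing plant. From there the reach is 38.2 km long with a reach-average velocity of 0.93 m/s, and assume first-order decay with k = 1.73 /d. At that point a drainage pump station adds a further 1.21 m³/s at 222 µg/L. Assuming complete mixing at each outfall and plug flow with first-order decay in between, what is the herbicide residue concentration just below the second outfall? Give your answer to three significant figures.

41.0 µg/L

Flow-weighted average: C = (7.100·0.1300 + 1.100·242.0) / 8.200 = 267.1/8.200 = 32.58 µg/L; combined flow 8.200 m³/s.
Travel time t = 38.2·1000 / 0.93 = 41080 s = 11.41 h.
After decay, C = 32.58 × e^(−kt) = 32.58 × 0.4394 = 14.31 µg/L.
At the second outfall, C = (8.200·14.31 + 1.210·222.0) / (8.200 + 1.210) = 41.02 µg/L.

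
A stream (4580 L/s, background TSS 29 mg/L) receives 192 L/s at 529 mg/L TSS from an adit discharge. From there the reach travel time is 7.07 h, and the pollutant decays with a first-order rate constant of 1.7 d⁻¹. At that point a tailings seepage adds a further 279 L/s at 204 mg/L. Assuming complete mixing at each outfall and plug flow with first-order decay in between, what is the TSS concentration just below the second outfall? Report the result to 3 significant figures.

Mixed concentration C = ΣQC/ΣQ = (4580·29.00 + 192.0·529.0) / 4772 = 234400/4772 = 49.12 mg/L; combined flow 4772 L/s.
Decay over the reach: 49.12·exp(−kt) = 49.12·0.6061 = 29.77 mg/L.
Second outfall: C = (4772·29.77 + 279.0·204.0)/5051 = 39.39 mg/L.

39.4 mg/L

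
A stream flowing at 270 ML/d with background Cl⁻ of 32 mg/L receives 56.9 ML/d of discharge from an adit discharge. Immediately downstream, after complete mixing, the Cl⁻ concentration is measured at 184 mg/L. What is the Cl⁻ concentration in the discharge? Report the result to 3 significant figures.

Mass balance: 270.0·32.00 + 56.90·Cₑ = 326.9·184.0
→ Cₑ = (326.9·184.0 − 270.0·32.00) / 56.90 = 905.3 mg/L.

905 mg/L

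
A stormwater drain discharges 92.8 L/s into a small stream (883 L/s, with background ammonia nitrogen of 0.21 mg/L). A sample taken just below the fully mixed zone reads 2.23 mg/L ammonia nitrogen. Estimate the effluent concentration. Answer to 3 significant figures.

21.5 mg/L

Mass balance: 883.0·0.2100 + 92.80·Cₑ = 975.8·2.230
→ Cₑ = (975.8·2.230 − 883.0·0.2100) / 92.80 = 21.45 mg/L.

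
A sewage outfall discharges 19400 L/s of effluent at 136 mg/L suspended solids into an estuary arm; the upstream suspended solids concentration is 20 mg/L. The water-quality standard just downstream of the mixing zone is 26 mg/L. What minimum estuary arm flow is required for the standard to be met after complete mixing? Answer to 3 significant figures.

Set C_mix = 26: (Q·20.00 + 19400·136.0) / (Q + 19400) = 26
→ Q = 19400·(136.0 − 26)/(26 − 20.00) = 355700 L/s.

356000 L/s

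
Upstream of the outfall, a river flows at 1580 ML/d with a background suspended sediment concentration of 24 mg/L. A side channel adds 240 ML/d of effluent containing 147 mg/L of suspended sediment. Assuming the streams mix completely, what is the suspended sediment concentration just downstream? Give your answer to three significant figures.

Conservation of mass: C = (1580·24.00 + 240.0·147.0) / 1820 = 73200/1820 = 40.22 mg/L.

40.2 mg/L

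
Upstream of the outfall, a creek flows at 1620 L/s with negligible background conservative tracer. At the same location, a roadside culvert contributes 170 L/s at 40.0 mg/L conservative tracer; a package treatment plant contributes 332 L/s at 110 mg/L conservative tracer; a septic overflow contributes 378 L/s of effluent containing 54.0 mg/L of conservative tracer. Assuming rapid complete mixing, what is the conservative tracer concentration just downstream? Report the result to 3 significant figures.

Conservation of mass: C = (1620·0 + 170.0·40.00 + 332.0·110.0 + 378.0·54.00) / 2500 = 63730/2500 = 25.49 mg/L.

25.5 mg/L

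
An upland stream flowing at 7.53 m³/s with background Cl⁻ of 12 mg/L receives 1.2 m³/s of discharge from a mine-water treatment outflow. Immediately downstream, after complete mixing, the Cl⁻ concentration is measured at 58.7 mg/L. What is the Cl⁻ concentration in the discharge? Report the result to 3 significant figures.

Mass balance: 7.530·12.00 + 1.200·Cₑ = 8.730·58.70
→ Cₑ = (8.730·58.70 − 7.530·12.00) / 1.200 = 351.7 mg/L.

352 mg/L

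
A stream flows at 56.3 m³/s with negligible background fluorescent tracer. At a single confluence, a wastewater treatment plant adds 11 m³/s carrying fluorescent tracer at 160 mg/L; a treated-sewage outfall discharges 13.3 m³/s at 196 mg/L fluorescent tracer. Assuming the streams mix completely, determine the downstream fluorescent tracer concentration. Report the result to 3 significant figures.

After mixing, C = (56.30·0 + 11.00·160.0 + 13.30·196.0) / 80.60 = 4367/80.60 = 54.18 mg/L.

54.2 mg/L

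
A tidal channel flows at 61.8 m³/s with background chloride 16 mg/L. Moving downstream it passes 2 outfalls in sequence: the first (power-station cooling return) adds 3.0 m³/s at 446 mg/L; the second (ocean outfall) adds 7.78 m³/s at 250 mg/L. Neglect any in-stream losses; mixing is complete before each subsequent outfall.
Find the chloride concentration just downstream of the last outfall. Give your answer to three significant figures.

58.9 mg/L

After outfall 1: Q = 61.80 + 3.000 = 64.80 m³/s; C = (61.80·16.00 + 3.000·446.0)/64.80 = 35.91 mg/L.
After outfall 2: Q = 64.80 + 7.780 = 72.58 m³/s; C = (64.80·35.91 + 7.780·250.0)/72.58 = 58.86 mg/L.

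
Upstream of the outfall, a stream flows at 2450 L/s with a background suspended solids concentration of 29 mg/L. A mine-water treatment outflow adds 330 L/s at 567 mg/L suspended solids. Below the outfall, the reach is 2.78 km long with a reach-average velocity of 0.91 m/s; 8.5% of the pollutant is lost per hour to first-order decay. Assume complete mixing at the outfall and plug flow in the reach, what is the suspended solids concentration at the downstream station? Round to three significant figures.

86.1 mg/L

Mass balance: C = (2450·29.00 + 330.0·567.0) / 2780 = 258200/2780 = 92.86 mg/L.
Travel time t = 2.78·1000 / 0.91 = 3055 s = 0.8486 h.
8.5%/h lost → k = −ln(1 − 0.085) = 0.08883 h⁻¹.
Decay over the reach: 92.86·exp(−kt) = 92.86·0.9274 = 86.12 mg/L.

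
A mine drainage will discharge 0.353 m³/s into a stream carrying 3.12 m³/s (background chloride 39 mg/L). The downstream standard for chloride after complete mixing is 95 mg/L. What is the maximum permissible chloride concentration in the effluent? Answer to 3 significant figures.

590 mg/L

At the limit, (Qr·Cr + Qe·Cₑ)/(Qr + Qe) = 95:
Cₑ = (3.473·95 − 3.120·39.00) / 0.3530 = 590.0 mg/L.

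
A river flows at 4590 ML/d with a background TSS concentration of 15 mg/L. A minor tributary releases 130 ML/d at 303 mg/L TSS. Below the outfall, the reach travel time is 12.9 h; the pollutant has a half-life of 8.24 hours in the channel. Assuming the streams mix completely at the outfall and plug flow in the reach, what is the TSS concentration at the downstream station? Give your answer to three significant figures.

Conservation of mass: C = (4590·15.00 + 130.0·303.0) / 4720 = 108200/4720 = 22.93 mg/L.
Half-life 8.24 h → k = ln 2 / 8.24 = 0.08412 h⁻¹ = 2.019 d⁻¹.
After decay, C = 22.93 × e^(−kt) = 22.93 × 0.3379 = 7.748 mg/L.

7.75 mg/L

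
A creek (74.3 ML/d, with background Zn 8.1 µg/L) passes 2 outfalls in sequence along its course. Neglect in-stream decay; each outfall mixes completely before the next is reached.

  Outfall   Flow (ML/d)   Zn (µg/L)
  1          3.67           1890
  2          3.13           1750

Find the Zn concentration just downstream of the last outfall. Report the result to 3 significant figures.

160 µg/L

Outfall 1: combined Q = 77.97 ML/d; C = (74.30·8.100 + 3.670·1890)/77.97 = 96.68 µg/L.
Outfall 2: combined Q = 81.10 ML/d; C = (77.97·96.68 + 3.130·1750)/81.10 = 160.5 µg/L.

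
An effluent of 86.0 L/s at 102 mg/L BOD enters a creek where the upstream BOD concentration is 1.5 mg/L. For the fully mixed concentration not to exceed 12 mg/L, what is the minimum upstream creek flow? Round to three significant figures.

Set C_mix = 12: (Q·1.500 + 86.00·102.0) / (Q + 86.00) = 12
→ Q = 86.00·(102.0 − 12)/(12 − 1.500) = 737.1 L/s.

737 L/s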